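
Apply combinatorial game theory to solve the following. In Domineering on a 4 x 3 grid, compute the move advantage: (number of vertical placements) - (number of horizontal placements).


Board is 4 x 3 (rows x cols).
Left (vertical) placements: (rows-1) * cols = 3 * 3 = 9
Right (horizontal) placements: rows * (cols-1) = 4 * 2 = 8
Advantage = Left - Right = 9 - 8 = 1

1


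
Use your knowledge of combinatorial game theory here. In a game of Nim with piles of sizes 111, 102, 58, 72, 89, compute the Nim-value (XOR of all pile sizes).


We need the XOR (exclusive or) of all pile sizes.
After XOR-ing pile 1 (size 111): 0 XOR 111 = 111
After XOR-ing pile 2 (size 102): 111 XOR 102 = 9
After XOR-ing pile 3 (size 58): 9 XOR 58 = 51
After XOR-ing pile 4 (size 72): 51 XOR 72 = 123
After XOR-ing pile 5 (size 89): 123 XOR 89 = 34
The Nim-value of this position is 34.

34


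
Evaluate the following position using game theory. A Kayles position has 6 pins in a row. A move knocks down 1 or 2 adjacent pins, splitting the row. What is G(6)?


Kayles: a move removes 1 or 2 adjacent pins from a contiguous row.
Removing pins from a row of k leaves two independent rows (a, b) with a + b = k - 1 (one pin) or a + b = k - 2 (two pins); an end removal gives a = 0.
By Sprague-Grundy, G(k) = mex{ G(a) XOR G(b) } over all these splits. G(0) = 0.
G(1): splits (0,0):0^0=0 -> mex({0}) = 1
G(2): splits (0,1):0^1=1 (0,0):0^0=0 -> mex({0, 1}) = 2
G(3): splits (0,2):0^2=2 (1,1):1^1=0 (0,1):0^1=1 -> mex({0, 1, 2}) = 3
G(4): splits (0,3):0^3=3 (1,2):1^2=3 (0,2):0^2=2 (1,1):1^1=0 -> mex({0, 2, 3}) = 1
G(5): splits (0,4):0^1=1 (1,3):1^3=2 (2,2):2^2=0 (0,3):0^3=3 (1,2):1^2=3 -> mex({0, 1, 2, 3}) = 4
G(6) = mex({0, 1, 2, 4}) = 3
Therefore G(6) = 3.

3


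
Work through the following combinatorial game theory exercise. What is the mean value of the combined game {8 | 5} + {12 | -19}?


G1 = {8 | 5}, G2 = {12 | -19}
Each is a switch {a | b} with numbers a > b; its mean value is (a + b)/2, and mean value is additive over game sums: m(G1 + G2) = m(G1) + m(G2).
Mean of G1 = (8 + (5))/2 = 13/2 = 13/2
Mean of G2 = (12 + (-19))/2 = -7/2 = -7/2
Mean of G1 + G2 = 13/2 + -7/2 = 3

3


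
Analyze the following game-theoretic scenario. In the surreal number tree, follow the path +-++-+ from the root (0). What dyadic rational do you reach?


Sign expansion: +-++-+
Rule: track bounds (lo, hi), initially (-inf, +inf). On '+', the current value becomes lo and we move to the simplest number in (value, hi): value + 1 if hi = +inf, otherwise the midpoint (value + hi)/2. On '-', the current value becomes hi and we move to value - 1 if lo = -inf, otherwise the midpoint (lo + value)/2.
Start at 0.
Step 1: sign = +, move right. Bounds: (0, +inf). Value = 1
Step 2: sign = -, move left. Bounds: (0, 1). Value = 1/2
Step 3: sign = +, move right. Bounds: (1/2, 1). Value = 3/4
Step 4: sign = +, move right. Bounds: (3/4, 1). Value = 7/8
Step 5: sign = -, move left. Bounds: (3/4, 7/8). Value = 13/16
Step 6: sign = +, move right. Bounds: (13/16, 7/8). Value = 27/32
The surreal number with sign expansion +-++-+ is 27/32.

27/32


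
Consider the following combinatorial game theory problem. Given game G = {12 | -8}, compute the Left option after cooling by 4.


Original game: {12 | -8} (a switch {a | b} with a > b).
Cooling by t (for t below the temperature (a - b)/2 = 10) taxes each move by t: {a | b} cooled by t is {a - t | b + t}.
Cooling amount: t = 4
Cooled Left option: 12 - 4 = 8
Cooled Right option: -8 + 4 = -4
Cooled game: {8 | -4}
Left option = 8

8


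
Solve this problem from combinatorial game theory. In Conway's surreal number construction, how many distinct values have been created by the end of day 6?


Day 0: {|} = 0 is born. Count = 1.
Day n: the number of surreal numbers born by day n is 2^(n+1) - 1.
By day 0: 2^1 - 1 = 1
By day 1: 2^2 - 1 = 3
By day 2: 2^3 - 1 = 7
By day 3: 2^4 - 1 = 15
By day 4: 2^5 - 1 = 31
By day 5: 2^6 - 1 = 63
By day 6: 2^7 - 1 = 127
By day 6: 127 surreal numbers.

127


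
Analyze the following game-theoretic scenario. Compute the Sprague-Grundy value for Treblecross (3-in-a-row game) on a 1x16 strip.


Treblecross: place X on empty cells; 3-in-a-row wins.
Playing within two cells of an existing X lets the opponent win at once, so sensible play treats the cells i-2..i+2 around each X as dead. The player left with no safe cell loses, so this is a normal-play take-away game on strips of safe cells.
Placing X at cell i (0-indexed) of a strip of k safe cells leaves independent strips of sizes max(0, i-2) and max(0, k-i-3). Hence G(k) = mex{ G(max(0,i-2)) XOR G(max(0,k-i-3)) : 0 <= i < k }, with G(0) = 0.
G(1): splits (0,0):0^0=0 -> mex({0}) = 1
G(2): splits (0,0):0^0=0 -> mex({0}) = 1
G(3): splits (0,0):0^0=0 -> mex({0}) = 1
G(4): splits (0,1):0^1=1 (0,0):0^0=0 -> mex({0, 1}) = 2
G(5): splits (0,2):0^1=1 (0,1):0^1=1 (0,0):0^0=0 -> mex({0, 1}) = 2
G(6) = mex({1}) = 0
G(7) = mex({0, 1, 2}) = 3
G(8) = mex({0, 1, 2}) = 3
G(9) = mex({0, 2}) = 1
G(10) = mex({0, 2, 3}) = 1
G(11) = mex({0, 3}) = 1
G(12) = mex({1, 3}) = 0
G(13) = mex({0, 1, 2, 3}) = 4
G(14) = mex({0, 1, 2}) = 3
G(15) = mex({0, 1, 2}) = 3
G(16) = mex({0, 1, 2, 4}) = 3
Therefore G(16) = 3.

3


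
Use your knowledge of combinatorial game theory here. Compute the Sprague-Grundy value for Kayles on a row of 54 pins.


Kayles: a move removes 1 or 2 adjacent pins from a contiguous row.
Removing pins from a row of k leaves two independent rows (a, b) with a + b = k - 1 (one pin) or a + b = k - 2 (two pins); an end removal gives a = 0.
By Sprague-Grundy, G(k) = mex{ G(a) XOR G(b) } over all these splits. G(0) = 0.
G(1): splits (0,0):0^0=0 -> mex({0}) = 1
G(2): splits (0,1):0^1=1 (0,0):0^0=0 -> mex({0, 1}) = 2
G(3): splits (0,2):0^2=2 (1,1):1^1=0 (0,1):0^1=1 -> mex({0, 1, 2}) = 3
G(4): splits (0,3):0^3=3 (1,2):1^2=3 (0,2):0^2=2 (1,1):1^1=0 -> mex({0, 2, 3}) = 1
G(5): splits (0,4):0^1=1 (1,3):1^3=2 (2,2):2^2=0 (0,3):0^3=3 (1,2):1^2=3 -> mex({0, 1, 2, 3}) = 4
G(6) = mex({0, 1, 2, 4}) = 3
G(7) = mex({0, 1, 3, 4, 5}) = 2
G(8) = mex({0, 2, 3, 5, 6}) = 1
G(9) = mex({0, 1, 2, 3, 6, 7}) = 4
G(10) = mex({0, 1, 3, 4, 5, 7}) = 2
G(11) = mex({0, 1, 2, 3, 4, 5}) = 6
G(12) = mex({0, 1, 2, 3, 5, 6, 7}) = 4
G(13) = mex({0, 2, 3, 4, 6, 7}) = 1
G(14) = mex({0, 1, 4, 5, 6, 7}) = 2
G(15) = mex({0, 1, 2, 3, 4, 5, 6}) = 7
G(16) = mex({0, 2, 3, 5, 6, 7}) = 1
G(17) = mex({0, 1, 2, 3, 5, 6, 7}) = 4
G(18) = mex({0, 1, 2, 4, 5, 6}) = 3
G(19) = mex({0, 1, 3, 4, 5, 7}) = 2
G(20) = mex({0, 2, 3, 4, 5, 6, 7}) = 1
G(21) = mex({0, 1, 2, 3, 5, 6, 7}) = 4
G(22) = mex({0, 1, 2, 3, 4, 5, 7}) = 6
G(23) = mex({0, 1, 2, 3, 4, 5, 6}) = 7
G(24) = mex({0, 1, 2, 3, 5, 6, 7}) = 4
G(25) = mex({0, 2, 3, 4, 6, 7}) = 1
G(26) = mex({0, 1, 3, 4, 5, 6, 7}) = 2
G(27) = mex({0, 1, 2, 3, 4, 5, 6, 7}) = 8
G(28) = mex({0, 1, 2, 3, 4, 6, 7, 8}) = 5
G(29) = mex({0, 1, 2, 3, 5, 6, 7, 8, 9}) = 4
G(30) = mex({0, 1, 2, 3, 4, 5, 6, 9, 10}) = 7
G(31) = mex({0, 1, 3, 4, 5, 7, 10, 11}) = 2
G(32) = mex({0, 2, 3, 4, 5, 6, 7, 9, 11}) = 1
G(33) = mex({0, 1, 2, 3, 4, 5, 6, 7, 9, 12}) = 8
G(34) = mex({0, 1, 2, 3, 4, 5, 7, 8, 11, 12}) = 6
G(35) = mex({0, 1, 2, 3, 4, 5, 6, 8, 9, 10, 11}) = 7
G(36) = mex({0, 1, 2, 3, 5, 6, 7, 9, 10}) = 4
G(37) = mex({0, 2, 3, 4, 6, 7, 9, 10, 11, 12}) = 1
G(38) = mex({0, 1, 3, 4, 5, 6, 7, 9, 10, 11, 12}) = 2
G(39) = mex({0, 1, 2, 4, 5, 6, 7, 9, 10, 12, 14}) = 3
G(40) = mex({0, 2, 3, 4, 6, 7, 11, 12, 14}) = 1
G(41) = mex({0, 1, 2, 3, 5, 6, 7, 9, 10, 11, 12}) = 4
G(42) = mex({0, 1, 2, 3, 4, 5, 6, 9, 10}) = 7
G(43) = mex({0, 1, 3, 4, 5, 7, 9, 10, 12, 15}) = 2
G(44) = mex({0, 2, 3, 4, 5, 6, 7, 9, 10, 12, 15}) = 1
G(45) = mex({0, 1, 2, 3, 4, 5, 6, 7, 9, 10, 12, 14}) = 8
G(46) = mex({0, 1, 3, 4, 5, 7, 8, 11, 12, 14}) = 2
G(47) = mex({0, 1, 2, 3, 4, 5, 6, 8, 9, 10, 11, 12}) = 7
G(48) = mex({0, 1, 2, 3, 5, 6, 7, 9, 10}) = 4
G(49) = mex({0, 2, 3, 4, 6, 7, 9, 10, 11, 12, 15}) = 1
G(50) = mex({0, 1, 4, 5, 6, 7, 9, 11, 12, 14, 15}) = 2
G(51) = mex({0, 1, 2, 3, 4, 5, 6, 7, 9, 12, 14, 15}) = 8
G(52) = mex({0, 2, 3, 4, 5, 6, 7, 8, 11, 12, 15}) = 1
G(53) = mex({0, 1, 2, 3, 5, 6, 7, 8, 9, 10, 11, 12}) = 4
G(54) = mex({0, 1, 2, 3, 4, 5, 6, 9, 10}) = 7
Therefore G(54) = 7.

7


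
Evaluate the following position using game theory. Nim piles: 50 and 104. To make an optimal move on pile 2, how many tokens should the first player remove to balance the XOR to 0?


Piles: 50 and 104
Current XOR: 50 XOR 104 = 90 (non-zero, so this is an N-position).
To make the XOR zero, we need to find a move that balances the piles.
For pile 2 (size 104): target = 104 XOR 90 = 50
We reduce pile 2 from 104 to 50.
Tokens removed: 104 - 50 = 54
Verification: 50 XOR 50 = 0

54


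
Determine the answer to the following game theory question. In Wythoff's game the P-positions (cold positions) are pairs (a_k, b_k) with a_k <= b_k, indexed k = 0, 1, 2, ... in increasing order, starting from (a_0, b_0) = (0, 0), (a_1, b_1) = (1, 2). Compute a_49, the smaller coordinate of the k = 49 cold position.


By Wythoff's theorem, a_k = floor(k * phi) and b_k = floor(k * phi^2) = a_k + k, where phi = (1 + sqrt(5))/2 is the golden ratio.
phi = (1 + sqrt(5))/2 = 1.618034
k = 49
k * phi = 49 * 1.618034 = 79.283665
a_49 = floor(k * phi) = 79

79


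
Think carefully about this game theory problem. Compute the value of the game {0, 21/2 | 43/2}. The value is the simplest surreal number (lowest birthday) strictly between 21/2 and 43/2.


Left options: {0, 21/2}, max = 21/2
Right options: {43/2}, min = 43/2
All options are numbers and max(Left) < min(Right), so by the simplicity theorem the value is the simplest (earliest-born) number strictly between 21/2 and 43/2.
Integers 11 through 21 all lie strictly between 21/2 and 43/2.
Among integers, the simplest (lowest birthday = smallest |n|; 0 is born on day 0, +-n on day n) is 11.
No non-integer in the interval can be simpler: if x is a non-integer in the interval, then floor(x) or ceil(x) also lies in the interval (the interval contains an integer), and both are proper prefixes of x's sign expansion, i.e. born earlier. So the game value is 11.
Game value = 11

11


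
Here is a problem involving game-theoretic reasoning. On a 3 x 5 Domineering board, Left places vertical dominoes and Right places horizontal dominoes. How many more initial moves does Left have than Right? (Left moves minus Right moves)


Board is 3 x 5 (rows x cols).
Left (vertical) placements: (rows-1) * cols = 2 * 5 = 10
Right (horizontal) placements: rows * (cols-1) = 3 * 4 = 12
Advantage = Left - Right = 10 - 12 = -2

-2


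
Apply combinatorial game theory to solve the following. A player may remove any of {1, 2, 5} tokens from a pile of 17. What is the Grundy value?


The subtraction set is S = {1, 2, 5}.
G(k) = mex{ G(k - s) : s in S, s <= k }. We compute iteratively: G(0) = 0.
G(1) = mex({0}) = 1
G(2) = mex({0, 1}) = 2
G(3) = mex({1, 2}) = 0
G(4) = mex({0, 2}) = 1
G(5) = mex({0, 1}) = 2
G(6) = mex({1, 2}) = 0
G(7) = mex({0, 2}) = 1
Observe that G(3)..G(7) = 0, 1, 2, 0, 1 repeats G(0)..G(4) = 0, 1, 2, 0, 1.
For k >= max(S) = 5, G(k) is determined by the previous 5 values G(k-5)..G(k-1); a window of 5 consecutive values has recurred shifted by 3, so by induction G(k + 3) = G(k) for all k >= 0: the sequence is periodic from the start with period 3.
One period: G(0..2) = 0, 1, 2.
17 mod 3 = 2, so G(17) = G(2) = 2.

2


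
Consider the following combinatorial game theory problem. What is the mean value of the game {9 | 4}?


Game = {9 | 4}, a switch {a | b} with numbers a > b.
Its thermograph has left wall a - t and right wall b + t, which meet at t = (a - b)/2, where both equal (a + b)/2. So the mast (mean value) is at (a + b)/2.
Mean = (9 + (4))/2 = 13/2 = 13/2

13/2


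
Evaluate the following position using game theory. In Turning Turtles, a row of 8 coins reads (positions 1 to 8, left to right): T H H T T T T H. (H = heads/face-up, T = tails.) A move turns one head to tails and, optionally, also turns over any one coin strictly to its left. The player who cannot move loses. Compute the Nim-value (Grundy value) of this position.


Coins: T H H T T T T H
Key fact: a single head at position k behaves exactly like a Nim heap of size k (turning it to T and optionally flipping a coin at j < k corresponds to moving the heap from k to j, or to 0), and heads combine as a disjunctive sum (two heads at the same place would cancel, matching j XOR j = 0). So the Nim-value is the XOR of the 1-indexed positions of the heads.
Face-up positions (1-indexed): [2, 3, 8]
XOR 0 with 2: 0 XOR 2 = 2
XOR 2 with 3: 2 XOR 3 = 1
XOR 1 with 8: 1 XOR 8 = 9
Nim-value = 9

9


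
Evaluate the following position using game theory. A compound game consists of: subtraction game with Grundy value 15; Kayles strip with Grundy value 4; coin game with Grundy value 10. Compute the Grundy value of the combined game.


By the Sprague-Grundy theorem, the Grundy value of a sum of games is the XOR of individual Grundy values.
subtraction game: Grundy value = 15. Running XOR: 0 XOR 15 = 15
Kayles strip: Grundy value = 4. Running XOR: 15 XOR 4 = 11
coin game: Grundy value = 10. Running XOR: 11 XOR 10 = 1
The combined Grundy value is 1.

1


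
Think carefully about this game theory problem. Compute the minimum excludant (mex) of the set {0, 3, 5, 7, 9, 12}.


Set = {0, 3, 5, 7, 9, 12}
0 is in the set.
1 is NOT in the set. This is the mex.
mex = 1

1


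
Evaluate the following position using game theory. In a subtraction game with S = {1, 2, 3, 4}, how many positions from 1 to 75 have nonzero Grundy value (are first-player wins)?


Subtraction set S = {1, 2, 3, 4}, so G(n) = n mod 5.
G(n) = 0 when n is a multiple of 5.
Multiples of 5 in [1, 75]: 15
N-positions (nonzero Grundy) = 75 - 15 = 60

60


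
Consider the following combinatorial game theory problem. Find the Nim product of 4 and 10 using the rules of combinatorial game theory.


Nim multiplication is bilinear over XOR: (u XOR v) * w = (u*w) XOR (v*w).
So we split each operand into its bit components and XOR the pairwise Nim products.
4 = 4 (as XOR of powers of 2).
10 = 2 + 8 (as XOR of powers of 2).
Using the standard Nim-product table on single bits:
  2*2 = 3,   2*4 = 8,   2*8 = 12,
  4*4 = 6,   4*8 = 11,  8*8 = 13,
and  1*x = x (identity), k*l = l*k (commutative).
Pairwise Nim products:
  4 * 2 = 8
  4 * 8 = 11
XOR them: 8 XOR 11 = 3.
Result: 4 * 10 = 3 (in Nim).

3


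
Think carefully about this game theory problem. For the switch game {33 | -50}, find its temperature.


The game is {33 | -50}, a switch {a | b} with numbers a > b.
Cooling {a | b} by t gives {a - t | b + t}, which stops being hot when a - t = b + t, i.e. at t = (a - b)/2. So the temperature of a switch is (a - b)/2.
Temperature = (Left option - Right option) / 2
= (33 - (-50)) / 2
= 83 / 2
= 83/2

83/2


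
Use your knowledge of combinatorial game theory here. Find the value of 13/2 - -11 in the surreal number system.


x = 13/2, y = -11
Converting to common denominator: 2
x = 13/2, y = -22/2
x - y = 13/2 - -11 = 35/2

35/2


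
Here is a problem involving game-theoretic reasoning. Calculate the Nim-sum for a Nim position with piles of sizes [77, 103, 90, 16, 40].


We need the XOR (exclusive or) of all pile sizes.
After XOR-ing pile 1 (size 77): 0 XOR 77 = 77
After XOR-ing pile 2 (size 103): 77 XOR 103 = 42
After XOR-ing pile 3 (size 90): 42 XOR 90 = 112
After XOR-ing pile 4 (size 16): 112 XOR 16 = 96
After XOR-ing pile 5 (size 40): 96 XOR 40 = 72
The Nim-value of this position is 72.

72


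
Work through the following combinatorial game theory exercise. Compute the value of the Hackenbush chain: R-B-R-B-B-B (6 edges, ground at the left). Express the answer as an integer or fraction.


Edges (from ground): R-B-R-B-B-B
By Berlekamp's sign-expansion rule, a Blue-Red Hackenbush stalk has the value of the surreal number whose sign sequence is the edge sequence with B -> + and R -> -.
Sign sequence: -+-+++
Trace the sign expansion in the surreal number tree, starting from 0:
Edge 1: R (sign -) -> bounds (-inf, 0), value = -1
Edge 2: B (sign +) -> bounds (-1, 0), value = -1/2
Edge 3: R (sign -) -> bounds (-1, -1/2), value = -3/4
Edge 4: B (sign +) -> bounds (-3/4, -1/2), value = -5/8
Edge 5: B (sign +) -> bounds (-5/8, -1/2), value = -9/16
Edge 6: B (sign +) -> bounds (-9/16, -1/2), value = -17/32
Game value = -17/32

-17/32


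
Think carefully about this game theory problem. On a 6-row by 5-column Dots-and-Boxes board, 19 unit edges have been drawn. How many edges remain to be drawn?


Grid: 6 x 5 boxes, i.e. 7 rows and 6 columns of dots.
Horizontal edges: (rows + 1) * cols = 7 * 5 = 35
Vertical edges: rows * (cols + 1) = 6 * 6 = 36
Total edges: 35 + 36 = 71
Edges drawn: 19
Remaining: 71 - 19 = 52

52


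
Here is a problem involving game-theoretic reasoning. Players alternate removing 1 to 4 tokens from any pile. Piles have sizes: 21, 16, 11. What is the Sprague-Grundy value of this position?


Subtraction set: {1, 2, 3, 4}
For this subtraction set, G(n) = n mod 5 (period = max + 1 = 5).
Pile 1 (size 21): G(21) = 21 mod 5 = 1
Pile 2 (size 16): G(16) = 16 mod 5 = 1
Pile 3 (size 11): G(11) = 11 mod 5 = 1
Total Grundy value = XOR of all: 1 XOR 1 XOR 1 = 1

1


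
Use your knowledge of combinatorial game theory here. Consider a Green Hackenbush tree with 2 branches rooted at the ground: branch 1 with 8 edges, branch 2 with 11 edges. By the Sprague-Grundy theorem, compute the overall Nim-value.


The tree has 2 branches from the ground vertex.
In Green Hackenbush, the Nim-value of a simple path of length k is k.
Branch 1: length 8, Nim-value = 8
Branch 2: length 11, Nim-value = 11
Total Nim-value = XOR of all branch values:
0 XOR 8 = 8
8 XOR 11 = 3
Nim-value of the tree = 3

3


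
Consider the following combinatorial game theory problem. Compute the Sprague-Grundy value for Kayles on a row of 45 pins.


Kayles: a move removes 1 or 2 adjacent pins from a contiguous row.
Removing pins from a row of k leaves two independent rows (a, b) with a + b = k - 1 (one pin) or a + b = k - 2 (two pins); an end removal gives a = 0.
By Sprague-Grundy, G(k) = mex{ G(a) XOR G(b) } over all these splits. G(0) = 0.
G(1): splits (0,0):0^0=0 -> mex({0}) = 1
G(2): splits (0,1):0^1=1 (0,0):0^0=0 -> mex({0, 1}) = 2
G(3): splits (0,2):0^2=2 (1,1):1^1=0 (0,1):0^1=1 -> mex({0, 1, 2}) = 3
G(4): splits (0,3):0^3=3 (1,2):1^2=3 (0,2):0^2=2 (1,1):1^1=0 -> mex({0, 2, 3}) = 1
G(5): splits (0,4):0^1=1 (1,3):1^3=2 (2,2):2^2=0 (0,3):0^3=3 (1,2):1^2=3 -> mex({0, 1, 2, 3}) = 4
G(6) = mex({0, 1, 2, 4}) = 3
G(7) = mex({0, 1, 3, 4, 5}) = 2
G(8) = mex({0, 2, 3, 5, 6}) = 1
G(9) = mex({0, 1, 2, 3, 6, 7}) = 4
G(10) = mex({0, 1, 3, 4, 5, 7}) = 2
G(11) = mex({0, 1, 2, 3, 4, 5}) = 6
G(12) = mex({0, 1, 2, 3, 5, 6, 7}) = 4
G(13) = mex({0, 2, 3, 4, 6, 7}) = 1
G(14) = mex({0, 1, 4, 5, 6, 7}) = 2
G(15) = mex({0, 1, 2, 3, 4, 5, 6}) = 7
G(16) = mex({0, 2, 3, 5, 6, 7}) = 1
G(17) = mex({0, 1, 2, 3, 5, 6, 7}) = 4
G(18) = mex({0, 1, 2, 4, 5, 6}) = 3
G(19) = mex({0, 1, 3, 4, 5, 7}) = 2
G(20) = mex({0, 2, 3, 4, 5, 6, 7}) = 1
G(21) = mex({0, 1, 2, 3, 5, 6, 7}) = 4
G(22) = mex({0, 1, 2, 3, 4, 5, 7}) = 6
G(23) = mex({0, 1, 2, 3, 4, 5, 6}) = 7
G(24) = mex({0, 1, 2, 3, 5, 6, 7}) = 4
G(25) = mex({0, 2, 3, 4, 6, 7}) = 1
G(26) = mex({0, 1, 3, 4, 5, 6, 7}) = 2
G(27) = mex({0, 1, 2, 3, 4, 5, 6, 7}) = 8
G(28) = mex({0, 1, 2, 3, 4, 6, 7, 8}) = 5
G(29) = mex({0, 1, 2, 3, 5, 6, 7, 8, 9}) = 4
G(30) = mex({0, 1, 2, 3, 4, 5, 6, 9, 10}) = 7
G(31) = mex({0, 1, 3, 4, 5, 7, 10, 11}) = 2
G(32) = mex({0, 2, 3, 4, 5, 6, 7, 9, 11}) = 1
G(33) = mex({0, 1, 2, 3, 4, 5, 6, 7, 9, 12}) = 8
G(34) = mex({0, 1, 2, 3, 4, 5, 7, 8, 11, 12}) = 6
G(35) = mex({0, 1, 2, 3, 4, 5, 6, 8, 9, 10, 11}) = 7
G(36) = mex({0, 1, 2, 3, 5, 6, 7, 9, 10}) = 4
G(37) = mex({0, 2, 3, 4, 6, 7, 9, 10, 11, 12}) = 1
G(38) = mex({0, 1, 3, 4, 5, 6, 7, 9, 10, 11, 12}) = 2
G(39) = mex({0, 1, 2, 4, 5, 6, 7, 9, 10, 12, 14}) = 3
G(40) = mex({0, 2, 3, 4, 6, 7, 11, 12, 14}) = 1
G(41) = mex({0, 1, 2, 3, 5, 6, 7, 9, 10, 11, 12}) = 4
G(42) = mex({0, 1, 2, 3, 4, 5, 6, 9, 10}) = 7
G(43) = mex({0, 1, 3, 4, 5, 7, 9, 10, 12, 15}) = 2
G(44) = mex({0, 2, 3, 4, 5, 6, 7, 9, 10, 12, 15}) = 1
G(45) = mex({0, 1, 2, 3, 4, 5, 6, 7, 9, 10, 12, 14}) = 8
Therefore G(45) = 8.

8


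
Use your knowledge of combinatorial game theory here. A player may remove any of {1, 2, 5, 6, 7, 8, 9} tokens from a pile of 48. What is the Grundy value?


The subtraction set is S = {1, 2, 5, 6, 7, 8, 9}.
G(k) = mex{ G(k - s) : s in S, s <= k }. We compute iteratively: G(0) = 0.
G(1) = mex({0}) = 1
G(2) = mex({0, 1}) = 2
G(3) = mex({1, 2}) = 0
G(4) = mex({0, 2}) = 1
G(5) = mex({0, 1}) = 2
G(6) = mex({0, 1, 2}) = 3
G(7) = mex({0, 1, 2, 3}) = 4
G(8) = mex({0, 1, 2, 3, 4}) = 5
G(9) = mex({0, 1, 2, 4, 5}) = 3
G(10) = mex({0, 1, 2, 3, 5}) = 4
G(11) = mex({0, 1, 2, 3, 4}) = 5
G(12) = mex({0, 1, 2, 3, 4, 5}) = 6
G(13) = mex({1, 2, 3, 4, 5, 6}) = 0
G(14) = mex({0, 2, 3, 4, 5, 6}) = 1
G(15) = mex({0, 1, 3, 4, 5}) = 2
G(16) = mex({1, 2, 3, 4, 5}) = 0
G(17) = mex({0, 2, 3, 4, 5, 6}) = 1
G(18) = mex({0, 1, 3, 4, 5, 6}) = 2
G(19) = mex({0, 1, 2, 4, 5, 6}) = 3
G(20) = mex({0, 1, 2, 3, 5, 6}) = 4
G(21) = mex({0, 1, 2, 3, 4, 6}) = 5
Observe that G(13)..G(21) = 0, 1, 2, 0, 1, 2, 3, 4, 5 repeats G(0)..G(8) = 0, 1, 2, 0, 1, 2, 3, 4, 5.
For k >= max(S) = 9, G(k) is determined by the previous 9 values G(k-9)..G(k-1); a window of 9 consecutive values has recurred shifted by 13, so by induction G(k + 13) = G(k) for all k >= 0: the sequence is periodic from the start with period 13.
One period: G(0..12) = 0, 1, 2, 0, 1, 2, 3, 4, 5, 3, 4, 5, 6.
48 mod 13 = 9, so G(48) = G(9) = 3.

3


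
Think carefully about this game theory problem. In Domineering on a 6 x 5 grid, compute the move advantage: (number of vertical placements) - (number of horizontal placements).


Board is 6 x 5 (rows x cols).
Left (vertical) placements: (rows-1) * cols = 5 * 5 = 25
Right (horizontal) placements: rows * (cols-1) = 6 * 4 = 24
Advantage = Left - Right = 25 - 24 = 1

1


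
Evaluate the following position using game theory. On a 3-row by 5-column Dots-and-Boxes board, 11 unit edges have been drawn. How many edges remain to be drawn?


Grid: 3 x 5 boxes, i.e. 4 rows and 6 columns of dots.
Horizontal edges: (rows + 1) * cols = 4 * 5 = 20
Vertical edges: rows * (cols + 1) = 3 * 6 = 18
Total edges: 20 + 18 = 38
Edges drawn: 11
Remaining: 38 - 11 = 27

27


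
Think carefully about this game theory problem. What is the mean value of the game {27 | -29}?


Game = {27 | -29}, a switch {a | b} with numbers a > b.
Its thermograph has left wall a - t and right wall b + t, which meet at t = (a - b)/2, where both equal (a + b)/2. So the mast (mean value) is at (a + b)/2.
Mean = (27 + (-29))/2 = -2/2 = -1

-1


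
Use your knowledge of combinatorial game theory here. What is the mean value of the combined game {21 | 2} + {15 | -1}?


G1 = {21 | 2}, G2 = {15 | -1}
Each is a switch {a | b} with numbers a > b; its mean value is (a + b)/2, and mean value is additive over game sums: m(G1 + G2) = m(G1) + m(G2).
Mean of G1 = (21 + (2))/2 = 23/2 = 23/2
Mean of G2 = (15 + (-1))/2 = 14/2 = 7
Mean of G1 + G2 = 23/2 + 7 = 37/2

37/2


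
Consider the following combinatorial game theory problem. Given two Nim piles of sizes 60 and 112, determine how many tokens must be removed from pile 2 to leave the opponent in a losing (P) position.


Piles: 60 and 112
Current XOR: 60 XOR 112 = 76 (non-zero, so this is an N-position).
To make the XOR zero, we need to find a move that balances the piles.
For pile 2 (size 112): target = 112 XOR 76 = 60
We reduce pile 2 from 112 to 60.
Tokens removed: 112 - 60 = 52
Verification: 60 XOR 60 = 0

52


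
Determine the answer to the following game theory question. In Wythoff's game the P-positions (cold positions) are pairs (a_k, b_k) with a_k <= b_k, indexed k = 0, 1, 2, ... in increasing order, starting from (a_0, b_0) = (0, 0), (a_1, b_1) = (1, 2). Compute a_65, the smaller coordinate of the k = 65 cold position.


By Wythoff's theorem, a_k = floor(k * phi) and b_k = floor(k * phi^2) = a_k + k, where phi = (1 + sqrt(5))/2 is the golden ratio.
phi = (1 + sqrt(5))/2 = 1.618034
k = 65
k * phi = 65 * 1.618034 = 105.172209
a_65 = floor(k * phi) = 105

105


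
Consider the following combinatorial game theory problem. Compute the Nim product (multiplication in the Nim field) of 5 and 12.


Nim multiplication is bilinear over XOR: (u XOR v) * w = (u*w) XOR (v*w).
So we split each operand into its bit components and XOR the pairwise Nim products.
5 = 1 + 4 (as XOR of powers of 2).
12 = 4 + 8 (as XOR of powers of 2).
Using the standard Nim-product table on single bits:
  2*2 = 3,   2*4 = 8,   2*8 = 12,
  4*4 = 6,   4*8 = 11,  8*8 = 13,
and  1*x = x (identity), k*l = l*k (commutative).
Pairwise Nim products:
  1 * 4 = 4
  1 * 8 = 8
  4 * 4 = 6
  4 * 8 = 11
XOR them: 4 XOR 8 XOR 6 XOR 11 = 1.
Result: 5 * 12 = 1 (in Nim).

1


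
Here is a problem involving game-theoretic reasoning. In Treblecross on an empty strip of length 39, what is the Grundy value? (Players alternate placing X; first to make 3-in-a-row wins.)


Treblecross: place X on empty cells; 3-in-a-row wins.
Playing within two cells of an existing X lets the opponent win at once, so sensible play treats the cells i-2..i+2 around each X as dead. The player left with no safe cell loses, so this is a normal-play take-away game on strips of safe cells.
Placing X at cell i (0-indexed) of a strip of k safe cells leaves independent strips of sizes max(0, i-2) and max(0, k-i-3). Hence G(k) = mex{ G(max(0,i-2)) XOR G(max(0,k-i-3)) : 0 <= i < k }, with G(0) = 0.
G(1): splits (0,0):0^0=0 -> mex({0}) = 1
G(2): splits (0,0):0^0=0 -> mex({0}) = 1
G(3): splits (0,0):0^0=0 -> mex({0}) = 1
G(4): splits (0,1):0^1=1 (0,0):0^0=0 -> mex({0, 1}) = 2
G(5): splits (0,2):0^1=1 (0,1):0^1=1 (0,0):0^0=0 -> mex({0, 1}) = 2
G(6) = mex({1}) = 0
G(7) = mex({0, 1, 2}) = 3
G(8) = mex({0, 1, 2}) = 3
G(9) = mex({0, 2}) = 1
G(10) = mex({0, 2, 3}) = 1
G(11) = mex({0, 3}) = 1
G(12) = mex({1, 3}) = 0
G(13) = mex({0, 1, 2, 3}) = 4
G(14) = mex({0, 1, 2}) = 3
G(15) = mex({0, 1, 2}) = 3
G(16) = mex({0, 1, 2, 4}) = 3
G(17) = mex({0, 1, 3, 4}) = 2
G(18) = mex({0, 1, 3, 4}) = 2
G(19) = mex({0, 1, 3, 5}) = 2
G(20) = mex({0, 1, 2, 3, 5}) = 4
G(21) = mex({0, 1, 2, 3, 5}) = 4
G(22) = mex({1, 2, 6}) = 0
G(23) = mex({0, 1, 2, 3, 4, 6}) = 5
G(24) = mex({0, 1, 2, 3, 4}) = 5
G(25) = mex({0, 1, 3, 4, 7}) = 2
G(26) = mex({0, 1, 3, 4, 5, 7}) = 2
G(27) = mex({0, 1, 3, 5}) = 2
G(28) = mex({0, 1, 2, 5}) = 3
G(29) = mex({0, 1, 2, 4, 5, 6}) = 3
G(30) = mex({1, 2, 4, 6}) = 0
G(31) = mex({0, 1, 2, 3, 4, 6}) = 5
G(32) = mex({1, 2, 3, 4, 7}) = 0
G(33) = mex({0, 3, 7}) = 1
G(34) = mex({0, 2, 3, 5, 7}) = 1
G(35) = mex({0, 2, 3, 5, 6}) = 1
G(36) = mex({0, 1, 2, 5, 6}) = 3
G(37) = mex({0, 1, 2, 4, 5, 6}) = 3
G(38) = mex({0, 1, 2, 4}) = 3
G(39) = mex({0, 1, 2, 3, 4, 7}) = 5
Therefore G(39) = 5.

5


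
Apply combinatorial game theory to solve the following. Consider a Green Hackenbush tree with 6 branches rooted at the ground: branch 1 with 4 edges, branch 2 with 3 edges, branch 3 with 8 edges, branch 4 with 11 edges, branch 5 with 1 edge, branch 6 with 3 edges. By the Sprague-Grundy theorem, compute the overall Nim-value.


The tree has 6 branches from the ground vertex.
In Green Hackenbush, the Nim-value of a simple path of length k is k.
Branch 1: length 4, Nim-value = 4
Branch 2: length 3, Nim-value = 3
Branch 3: length 8, Nim-value = 8
Branch 4: length 11, Nim-value = 11
Branch 5: length 1, Nim-value = 1
Branch 6: length 3, Nim-value = 3
Total Nim-value = XOR of all branch values:
0 XOR 4 = 4
4 XOR 3 = 7
7 XOR 8 = 15
15 XOR 11 = 4
4 XOR 1 = 5
5 XOR 3 = 6
Nim-value of the tree = 6

6


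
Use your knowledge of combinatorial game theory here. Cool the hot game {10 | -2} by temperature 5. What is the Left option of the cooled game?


Original game: {10 | -2} (a switch {a | b} with a > b).
Cooling by t (for t below the temperature (a - b)/2 = 6) taxes each move by t: {a | b} cooled by t is {a - t | b + t}.
Cooling amount: t = 5
Cooled Left option: 10 - 5 = 5
Cooled Right option: -2 + 5 = 3
Cooled game: {5 | 3}
Left option = 5

5


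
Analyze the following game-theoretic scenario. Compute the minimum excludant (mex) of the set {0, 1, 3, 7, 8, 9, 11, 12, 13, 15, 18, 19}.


Set = {0, 1, 3, 7, 8, 9, 11, 12, 13, 15, 18, 19}
0 is in the set.
1 is in the set.
2 is NOT in the set. This is the mex.
mex = 2

2


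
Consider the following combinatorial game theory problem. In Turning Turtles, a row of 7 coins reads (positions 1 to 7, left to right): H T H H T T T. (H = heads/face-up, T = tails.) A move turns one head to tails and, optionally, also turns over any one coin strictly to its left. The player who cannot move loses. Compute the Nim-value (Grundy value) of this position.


Coins: H T H H T T T
Key fact: a single head at position k behaves exactly like a Nim heap of size k (turning it to T and optionally flipping a coin at j < k corresponds to moving the heap from k to j, or to 0), and heads combine as a disjunctive sum (two heads at the same place would cancel, matching j XOR j = 0). So the Nim-value is the XOR of the 1-indexed positions of the heads.
Face-up positions (1-indexed): [1, 3, 4]
XOR 0 with 1: 0 XOR 1 = 1
XOR 1 with 3: 1 XOR 3 = 2
XOR 2 with 4: 2 XOR 4 = 6
Nim-value = 6

6


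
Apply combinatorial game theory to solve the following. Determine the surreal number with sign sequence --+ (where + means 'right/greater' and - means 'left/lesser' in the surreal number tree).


Sign expansion: --+
Rule: track bounds (lo, hi), initially (-inf, +inf). On '+', the current value becomes lo and we move to the simplest number in (value, hi): value + 1 if hi = +inf, otherwise the midpoint (value + hi)/2. On '-', the current value becomes hi and we move to value - 1 if lo = -inf, otherwise the midpoint (lo + value)/2.
Start at 0.
Step 1: sign = -, move left. Bounds: (-inf, 0). Value = -1
Step 2: sign = -, move left. Bounds: (-inf, -1). Value = -2
Step 3: sign = +, move right. Bounds: (-2, -1). Value = -3/2
The surreal number with sign expansion --+ is -3/2.

-3/2


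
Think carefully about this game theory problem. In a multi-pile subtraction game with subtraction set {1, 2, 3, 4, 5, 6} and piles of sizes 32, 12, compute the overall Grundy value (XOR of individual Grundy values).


Subtraction set: {1, 2, 3, 4, 5, 6}
For this subtraction set, G(n) = n mod 7 (period = max + 1 = 7).
Pile 1 (size 32): G(32) = 32 mod 7 = 4
Pile 2 (size 12): G(12) = 12 mod 7 = 5
Total Grundy value = XOR of all: 4 XOR 5 = 1

1


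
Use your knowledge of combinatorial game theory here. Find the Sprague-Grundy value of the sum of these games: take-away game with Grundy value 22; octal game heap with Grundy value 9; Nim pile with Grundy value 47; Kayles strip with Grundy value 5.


By the Sprague-Grundy theorem, the Grundy value of a sum of games is the XOR of individual Grundy values.
take-away game: Grundy value = 22. Running XOR: 0 XOR 22 = 22
octal game heap: Grundy value = 9. Running XOR: 22 XOR 9 = 31
Nim pile: Grundy value = 47. Running XOR: 31 XOR 47 = 48
Kayles strip: Grundy value = 5. Running XOR: 48 XOR 5 = 53
The combined Grundy value is 53.

53


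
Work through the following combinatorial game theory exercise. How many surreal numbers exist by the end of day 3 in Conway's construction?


Day 0: {|} = 0 is born. Count = 1.
Day n: the number of surreal numbers born by day n is 2^(n+1) - 1.
By day 0: 2^1 - 1 = 1
By day 1: 2^2 - 1 = 3
By day 2: 2^3 - 1 = 7
By day 3: 2^4 - 1 = 15
By day 3: 15 surreal numbers.

15


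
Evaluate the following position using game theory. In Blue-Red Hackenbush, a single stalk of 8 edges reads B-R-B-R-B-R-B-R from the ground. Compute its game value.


Edges (from ground): B-R-B-R-B-R-B-R
By Berlekamp's sign-expansion rule, a Blue-Red Hackenbush stalk has the value of the surreal number whose sign sequence is the edge sequence with B -> + and R -> -.
Sign sequence: +-+-+-+-
Trace the sign expansion in the surreal number tree, starting from 0:
Edge 1: B (sign +) -> bounds (0, +inf), value = 1
Edge 2: R (sign -) -> bounds (0, 1), value = 1/2
Edge 3: B (sign +) -> bounds (1/2, 1), value = 3/4
Edge 4: R (sign -) -> bounds (1/2, 3/4), value = 5/8
Edge 5: B (sign +) -> bounds (5/8, 3/4), value = 11/16
Edge 6: R (sign -) -> bounds (5/8, 11/16), value = 21/32
Edge 7: B (sign +) -> bounds (21/32, 11/16), value = 43/64
Edge 8: R (sign -) -> bounds (21/32, 43/64), value = 85/128
Game value = 85/128

85/128


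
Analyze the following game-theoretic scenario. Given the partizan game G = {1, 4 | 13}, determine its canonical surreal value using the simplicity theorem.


Left options: {1, 4}, max = 4
Right options: {13}, min = 13
All options are numbers and max(Left) < min(Right), so by the simplicity theorem the value is the simplest (earliest-born) number strictly between 4 and 13.
Integers 5 through 12 all lie strictly between 4 and 13.
Among integers, the simplest (lowest birthday = smallest |n|; 0 is born on day 0, +-n on day n) is 5.
No non-integer in the interval can be simpler: if x is a non-integer in the interval, then floor(x) or ceil(x) also lies in the interval (the interval contains an integer), and both are proper prefixes of x's sign expansion, i.e. born earlier. So the game value is 5.
Game value = 5

5


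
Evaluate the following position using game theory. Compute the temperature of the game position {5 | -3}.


The game is {5 | -3}, a switch {a | b} with numbers a > b.
Cooling {a | b} by t gives {a - t | b + t}, which stops being hot when a - t = b + t, i.e. at t = (a - b)/2. So the temperature of a switch is (a - b)/2.
Temperature = (Left option - Right option) / 2
= (5 - (-3)) / 2
= 8 / 2
= 4

4


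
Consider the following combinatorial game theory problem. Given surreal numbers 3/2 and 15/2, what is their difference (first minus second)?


x = 3/2, y = 15/2
Converting to common denominator: 2
x = 3/2, y = 15/2
x - y = 3/2 - 15/2 = -6

-6


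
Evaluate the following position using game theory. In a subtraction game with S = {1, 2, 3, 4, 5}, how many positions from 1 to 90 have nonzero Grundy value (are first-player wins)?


Subtraction set S = {1, 2, 3, 4, 5}, so G(n) = n mod 6.
G(n) = 0 when n is a multiple of 6.
Multiples of 6 in [1, 90]: 15
N-positions (nonzero Grundy) = 90 - 15 = 75

75


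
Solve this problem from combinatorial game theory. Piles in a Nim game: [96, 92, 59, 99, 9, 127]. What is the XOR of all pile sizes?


We need the XOR (exclusive or) of all pile sizes.
After XOR-ing pile 1 (size 96): 0 XOR 96 = 96
After XOR-ing pile 2 (size 92): 96 XOR 92 = 60
After XOR-ing pile 3 (size 59): 60 XOR 59 = 7
After XOR-ing pile 4 (size 99): 7 XOR 99 = 100
After XOR-ing pile 5 (size 9): 100 XOR 9 = 109
After XOR-ing pile 6 (size 127): 109 XOR 127 = 18
The Nim-value of this position is 18.

18


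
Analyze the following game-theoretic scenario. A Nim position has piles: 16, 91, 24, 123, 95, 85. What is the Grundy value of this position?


We need the XOR (exclusive or) of all pile sizes.
After XOR-ing pile 1 (size 16): 0 XOR 16 = 16
After XOR-ing pile 2 (size 91): 16 XOR 91 = 75
After XOR-ing pile 3 (size 24): 75 XOR 24 = 83
After XOR-ing pile 4 (size 123): 83 XOR 123 = 40
After XOR-ing pile 5 (size 95): 40 XOR 95 = 119
After XOR-ing pile 6 (size 85): 119 XOR 85 = 34
The Nim-value of this position is 34.

34


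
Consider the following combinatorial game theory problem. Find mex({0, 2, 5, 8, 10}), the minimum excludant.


Set = {0, 2, 5, 8, 10}
0 is in the set.
1 is NOT in the set. This is the mex.
mex = 1

1


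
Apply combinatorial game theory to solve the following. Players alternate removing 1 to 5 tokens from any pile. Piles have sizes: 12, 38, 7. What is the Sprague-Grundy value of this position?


Subtraction set: {1, 2, 3, 4, 5}
For this subtraction set, G(n) = n mod 6 (period = max + 1 = 6).
Pile 1 (size 12): G(12) = 12 mod 6 = 0
Pile 2 (size 38): G(38) = 38 mod 6 = 2
Pile 3 (size 7): G(7) = 7 mod 6 = 1
Total Grundy value = XOR of all: 0 XOR 2 XOR 1 = 3

3


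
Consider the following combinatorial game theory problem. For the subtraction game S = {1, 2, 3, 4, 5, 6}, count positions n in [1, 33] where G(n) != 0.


Subtraction set S = {1, 2, 3, 4, 5, 6}, so G(n) = n mod 7.
G(n) = 0 when n is a multiple of 7.
Multiples of 7 in [1, 33]: 4
N-positions (nonzero Grundy) = 33 - 4 = 29

29


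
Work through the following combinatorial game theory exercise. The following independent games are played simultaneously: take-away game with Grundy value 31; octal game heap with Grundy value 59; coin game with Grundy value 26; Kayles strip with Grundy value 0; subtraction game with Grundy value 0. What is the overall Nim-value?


By the Sprague-Grundy theorem, the Grundy value of a sum of games is the XOR of individual Grundy values.
take-away game: Grundy value = 31. Running XOR: 0 XOR 31 = 31
octal game heap: Grundy value = 59. Running XOR: 31 XOR 59 = 36
coin game: Grundy value = 26. Running XOR: 36 XOR 26 = 62
Kayles strip: Grundy value = 0. Running XOR: 62 XOR 0 = 62
subtraction game: Grundy value = 0. Running XOR: 62 XOR 0 = 62
The combined Grundy value is 62.

62


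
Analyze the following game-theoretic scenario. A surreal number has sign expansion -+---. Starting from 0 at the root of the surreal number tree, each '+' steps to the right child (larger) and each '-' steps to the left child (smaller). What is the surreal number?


Sign expansion: -+---
Rule: track bounds (lo, hi), initially (-inf, +inf). On '+', the current value becomes lo and we move to the simplest number in (value, hi): value + 1 if hi = +inf, otherwise the midpoint (value + hi)/2. On '-', the current value becomes hi and we move to value - 1 if lo = -inf, otherwise the midpoint (lo + value)/2.
Start at 0.
Step 1: sign = -, move left. Bounds: (-inf, 0). Value = -1
Step 2: sign = +, move right. Bounds: (-1, 0). Value = -1/2
Step 3: sign = -, move left. Bounds: (-1, -1/2). Value = -3/4
Step 4: sign = -, move left. Bounds: (-1, -3/4). Value = -7/8
Step 5: sign = -, move left. Bounds: (-1, -7/8). Value = -15/16
The surreal number with sign expansion -+--- is -15/16.

-15/16


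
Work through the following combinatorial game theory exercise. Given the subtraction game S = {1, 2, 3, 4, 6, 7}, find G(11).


The subtraction set is S = {1, 2, 3, 4, 6, 7}.
G(k) = mex{ G(k - s) : s in S, s <= k }. We compute iteratively: G(0) = 0.
G(1) = mex({0}) = 1
G(2) = mex({0, 1}) = 2
G(3) = mex({0, 1, 2}) = 3
G(4) = mex({0, 1, 2, 3}) = 4
G(5) = mex({1, 2, 3, 4}) = 0
G(6) = mex({0, 2, 3, 4}) = 1
G(7) = mex({0, 1, 3, 4}) = 2
G(8) = mex({0, 1, 2, 4}) = 3
G(9) = mex({0, 1, 2, 3}) = 4
G(10) = mex({1, 2, 3, 4}) = 0
G(11) = mex({0, 2, 3, 4}) = 1
Therefore G(11) = 1.

1


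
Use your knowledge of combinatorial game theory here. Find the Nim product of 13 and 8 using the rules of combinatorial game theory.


Nim multiplication is bilinear over XOR: (u XOR v) * w = (u*w) XOR (v*w).
So we split each operand into its bit components and XOR the pairwise Nim products.
13 = 1 + 4 + 8 (as XOR of powers of 2).
8 = 8 (as XOR of powers of 2).
Using the standard Nim-product table on single bits:
  2*2 = 3,   2*4 = 8,   2*8 = 12,
  4*4 = 6,   4*8 = 11,  8*8 = 13,
and  1*x = x (identity), k*l = l*k (commutative).
Pairwise Nim products:
  1 * 8 = 8
  4 * 8 = 11
  8 * 8 = 13
XOR them: 8 XOR 11 XOR 13 = 14.
Result: 13 * 8 = 14 (in Nim).

14


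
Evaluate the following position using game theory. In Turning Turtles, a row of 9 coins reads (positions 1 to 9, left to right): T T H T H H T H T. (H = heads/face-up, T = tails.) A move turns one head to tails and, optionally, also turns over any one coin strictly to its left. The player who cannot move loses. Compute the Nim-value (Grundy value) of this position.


Coins: T T H T H H T H T
Key fact: a single head at position k behaves exactly like a Nim heap of size k (turning it to T and optionally flipping a coin at j < k corresponds to moving the heap from k to j, or to 0), and heads combine as a disjunctive sum (two heads at the same place would cancel, matching j XOR j = 0). So the Nim-value is the XOR of the 1-indexed positions of the heads.
Face-up positions (1-indexed): [3, 5, 6, 8]
XOR 0 with 3: 0 XOR 3 = 3
XOR 3 with 5: 3 XOR 5 = 6
XOR 6 with 6: 6 XOR 6 = 0
XOR 0 with 8: 0 XOR 8 = 8
Nim-value = 8

8
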